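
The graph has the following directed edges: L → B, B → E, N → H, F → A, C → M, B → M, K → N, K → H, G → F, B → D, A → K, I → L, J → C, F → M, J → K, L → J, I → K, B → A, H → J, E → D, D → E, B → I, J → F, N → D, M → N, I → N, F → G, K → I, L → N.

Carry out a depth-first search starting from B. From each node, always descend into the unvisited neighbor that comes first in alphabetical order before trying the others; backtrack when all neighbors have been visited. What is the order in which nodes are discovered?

B → A → K → H → J → C → M → N → D → E → F → G → I → L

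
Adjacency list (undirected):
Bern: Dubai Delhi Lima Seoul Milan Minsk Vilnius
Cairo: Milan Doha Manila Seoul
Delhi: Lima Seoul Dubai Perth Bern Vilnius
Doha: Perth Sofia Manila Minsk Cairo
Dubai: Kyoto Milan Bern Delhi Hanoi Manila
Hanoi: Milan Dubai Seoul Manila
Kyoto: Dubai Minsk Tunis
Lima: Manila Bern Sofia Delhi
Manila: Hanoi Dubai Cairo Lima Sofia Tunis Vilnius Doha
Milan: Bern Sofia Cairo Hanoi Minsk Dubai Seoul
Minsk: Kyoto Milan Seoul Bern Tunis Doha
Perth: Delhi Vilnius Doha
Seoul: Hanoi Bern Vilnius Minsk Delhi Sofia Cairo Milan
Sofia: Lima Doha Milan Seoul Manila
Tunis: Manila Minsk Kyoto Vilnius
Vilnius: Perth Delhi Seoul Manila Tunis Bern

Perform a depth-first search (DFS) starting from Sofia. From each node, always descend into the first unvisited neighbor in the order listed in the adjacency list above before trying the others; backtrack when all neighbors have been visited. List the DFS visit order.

Visit Sofia
Sofia → Lima
Lima → Manila
Manila → Hanoi
Hanoi → Milan
Milan → Bern
Bern → Dubai
Dubai → Kyoto
Kyoto → Minsk
Minsk → Seoul
Seoul → Vilnius
Vilnius → Perth
Perth → Delhi
Perth → Doha
Doha → Cairo
Vilnius → Tunis

Sofia, Lima, Manila, Hanoi, Milan, Bern, Dubai, Kyoto, Minsk, Seoul, Vilnius, Perth, Delhi, Doha, Cairo, Tunis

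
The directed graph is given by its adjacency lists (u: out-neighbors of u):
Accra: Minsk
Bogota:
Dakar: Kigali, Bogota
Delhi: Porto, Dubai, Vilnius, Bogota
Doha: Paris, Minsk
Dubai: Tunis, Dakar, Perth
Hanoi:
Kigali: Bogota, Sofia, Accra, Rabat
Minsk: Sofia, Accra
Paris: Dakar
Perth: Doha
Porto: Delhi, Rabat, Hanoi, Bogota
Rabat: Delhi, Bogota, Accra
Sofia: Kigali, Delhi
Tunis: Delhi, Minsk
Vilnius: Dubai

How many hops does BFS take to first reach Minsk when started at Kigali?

Level 0: Kigali
Level 1: Accra, Bogota, Rabat, Sofia
Level 2: Delhi, Minsk
Level 3: Dubai, Porto, Vilnius
Level 4: Dakar, Hanoi, Perth, Tunis
Level 5: Doha
Level 6: Paris
Minsk first appears at level 2.

2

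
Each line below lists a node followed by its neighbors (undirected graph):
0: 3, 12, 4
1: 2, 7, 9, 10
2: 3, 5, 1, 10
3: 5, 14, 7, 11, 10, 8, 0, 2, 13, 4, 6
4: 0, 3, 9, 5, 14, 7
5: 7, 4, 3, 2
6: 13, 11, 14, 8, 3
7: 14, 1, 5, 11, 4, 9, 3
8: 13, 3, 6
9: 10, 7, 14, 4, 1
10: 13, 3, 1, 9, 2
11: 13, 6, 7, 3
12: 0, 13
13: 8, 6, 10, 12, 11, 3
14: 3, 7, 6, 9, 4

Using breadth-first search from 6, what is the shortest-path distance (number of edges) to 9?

Level 0: 6
Level 1: 3, 8, 11, 13, 14
Level 2: 0, 2, 4, 5, 7, 9, 10, 12
Level 3: 1
9 first appears at level 2.

2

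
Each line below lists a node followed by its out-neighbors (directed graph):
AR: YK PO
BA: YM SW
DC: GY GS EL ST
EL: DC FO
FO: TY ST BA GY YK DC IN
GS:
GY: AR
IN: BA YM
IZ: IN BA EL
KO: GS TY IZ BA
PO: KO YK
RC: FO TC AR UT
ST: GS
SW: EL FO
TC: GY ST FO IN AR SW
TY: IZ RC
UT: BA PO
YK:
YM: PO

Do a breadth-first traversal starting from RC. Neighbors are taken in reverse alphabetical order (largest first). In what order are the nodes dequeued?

RC UT TC FO AR PO BA SW ST IN GY YK TY DC KO YM EL GS IZ

Visit RC; enqueue UT, TC, FO, AR → queue [UT, TC, FO, AR]
Visit UT; enqueue PO, BA → queue [TC, FO, AR, PO, BA]
Visit TC; enqueue SW, ST, IN, GY → queue [FO, AR, PO, BA, SW, ST, IN, GY]
Visit FO; enqueue YK, TY, DC → queue [AR, PO, BA, SW, ST, IN, GY, YK, TY, DC]
Visit AR → queue [PO, BA, SW, ST, IN, GY, YK, TY, DC]
Visit PO; enqueue KO → queue [BA, SW, ST, IN, GY, YK, TY, DC, KO]
Visit BA; enqueue YM → queue [SW, ST, IN, GY, YK, TY, DC, KO, YM]
Visit SW; enqueue EL → queue [ST, IN, GY, YK, TY, DC, KO, YM, EL]
Visit ST; enqueue GS → queue [IN, GY, YK, TY, DC, KO, YM, EL, GS]
Visit IN → queue [GY, YK, TY, DC, KO, YM, EL, GS]
Visit GY → queue [YK, TY, DC, KO, YM, EL, GS]
Visit YK → queue [TY, DC, KO, YM, EL, GS]
Visit TY; enqueue IZ → queue [DC, KO, YM, EL, GS, IZ]
Visit DC → queue [KO, YM, EL, GS, IZ]
Visit KO → queue [YM, EL, GS, IZ]
Visit YM → queue [EL, GS, IZ]
Visit EL → queue [GS, IZ]
Visit GS → queue [IZ]
Visit IZ → queue []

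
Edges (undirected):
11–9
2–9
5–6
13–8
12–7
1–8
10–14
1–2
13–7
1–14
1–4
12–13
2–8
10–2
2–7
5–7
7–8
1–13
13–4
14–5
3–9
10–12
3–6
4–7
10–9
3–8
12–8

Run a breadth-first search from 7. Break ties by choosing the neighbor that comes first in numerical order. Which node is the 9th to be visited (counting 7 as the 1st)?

Visit 7; enqueue 2, 4, 5, 8, 12, 13 → queue [2, 4, 5, 8, 12, 13]
Visit 2; enqueue 1, 9, 10 → queue [4, 5, 8, 12, 13, 1, 9, 10]
Visit 4 → queue [5, 8, 12, 13, 1, 9, 10]
Visit 5; enqueue 6, 14 → queue [8, 12, 13, 1, 9, 10, 6, 14]
Visit 8; enqueue 3 → queue [12, 13, 1, 9, 10, 6, 14, 3]
Visit 12 → queue [13, 1, 9, 10, 6, 14, 3]
Visit 13 → queue [1, 9, 10, 6, 14, 3]
Visit 1 → queue [9, 10, 6, 14, 3]
Visit 9; enqueue 11 → queue [10, 6, 14, 3, 11]
Visit 10 → queue [6, 14, 3, 11]
Visit 6 → queue [14, 3, 11]
Visit 14 → queue [3, 11]
Visit 3 → queue [11]
Visit 11 → queue []

Visit order: 7, 2, 4, 5, 8, 12, 13, 1, 9, 10, 6, 14, 3, 11

9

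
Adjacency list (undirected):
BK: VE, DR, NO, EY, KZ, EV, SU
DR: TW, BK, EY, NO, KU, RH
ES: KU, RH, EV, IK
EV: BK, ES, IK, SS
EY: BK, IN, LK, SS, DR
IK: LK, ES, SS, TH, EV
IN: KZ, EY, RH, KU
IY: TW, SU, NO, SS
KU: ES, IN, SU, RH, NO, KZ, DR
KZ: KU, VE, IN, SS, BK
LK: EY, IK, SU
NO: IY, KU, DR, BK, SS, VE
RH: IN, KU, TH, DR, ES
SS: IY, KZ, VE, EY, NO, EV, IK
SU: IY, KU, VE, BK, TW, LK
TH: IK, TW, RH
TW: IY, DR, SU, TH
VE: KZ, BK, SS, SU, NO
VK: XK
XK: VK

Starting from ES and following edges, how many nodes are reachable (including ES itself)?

18

BFS from ES visits: ES, RH, KU, IK, EV, TH, IN, DR, SU, NO, KZ, SS, LK, BK, TW, EY, VE, IY
Reachable nodes: 18 of 20 total.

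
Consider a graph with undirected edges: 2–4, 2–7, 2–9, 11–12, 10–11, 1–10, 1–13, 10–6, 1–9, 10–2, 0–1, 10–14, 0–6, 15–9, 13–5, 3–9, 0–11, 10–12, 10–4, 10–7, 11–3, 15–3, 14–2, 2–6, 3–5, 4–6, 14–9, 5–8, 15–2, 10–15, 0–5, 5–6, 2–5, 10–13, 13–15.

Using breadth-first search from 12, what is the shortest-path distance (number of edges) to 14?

Level 0: 12
Level 1: 10, 11
Level 2: 0, 1, 2, 3, 4, 6, 7, 13, 14, 15
Level 3: 5, 9
Level 4: 8
14 first appears at level 2.

2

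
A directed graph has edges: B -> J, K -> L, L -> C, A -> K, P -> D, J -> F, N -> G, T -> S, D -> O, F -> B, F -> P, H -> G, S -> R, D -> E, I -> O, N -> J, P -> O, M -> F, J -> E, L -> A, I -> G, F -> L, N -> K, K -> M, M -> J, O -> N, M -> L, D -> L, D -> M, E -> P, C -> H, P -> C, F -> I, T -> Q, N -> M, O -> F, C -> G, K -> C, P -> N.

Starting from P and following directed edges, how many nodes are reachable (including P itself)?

16

BFS from P visits: P, O, N, D, C, F, M, K, J, G, L, E, H, I, B, A
Reachable nodes: 16 of 20 total.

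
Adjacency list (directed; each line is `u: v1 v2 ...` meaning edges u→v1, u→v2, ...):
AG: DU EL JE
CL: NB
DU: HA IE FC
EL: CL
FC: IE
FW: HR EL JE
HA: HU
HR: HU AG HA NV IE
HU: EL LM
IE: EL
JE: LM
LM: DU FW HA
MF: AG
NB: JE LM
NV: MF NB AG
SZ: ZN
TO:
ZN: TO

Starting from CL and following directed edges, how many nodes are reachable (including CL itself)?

15

BFS from CL visits: CL, NB, LM, JE, HA, FW, DU, HU, HR, EL, IE, FC, NV, AG, MF
Reachable nodes: 15 of 18 total.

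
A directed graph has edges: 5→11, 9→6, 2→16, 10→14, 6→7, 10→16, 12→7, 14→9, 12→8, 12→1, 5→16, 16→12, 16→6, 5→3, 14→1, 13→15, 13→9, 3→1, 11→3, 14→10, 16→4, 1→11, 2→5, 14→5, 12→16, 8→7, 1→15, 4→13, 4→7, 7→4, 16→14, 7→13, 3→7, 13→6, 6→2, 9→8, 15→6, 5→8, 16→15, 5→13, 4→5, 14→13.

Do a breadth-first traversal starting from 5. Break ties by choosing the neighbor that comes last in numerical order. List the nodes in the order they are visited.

Visit 5; enqueue 16, 13, 11, 8, 3 → queue [16, 13, 11, 8, 3]
Visit 16; enqueue 15, 14, 12, 6, 4 → queue [13, 11, 8, 3, 15, 14, 12, 6, 4]
Visit 13; enqueue 9 → queue [11, 8, 3, 15, 14, 12, 6, 4, 9]
Visit 11 → queue [8, 3, 15, 14, 12, 6, 4, 9]
Visit 8; enqueue 7 → queue [3, 15, 14, 12, 6, 4, 9, 7]
Visit 3; enqueue 1 → queue [15, 14, 12, 6, 4, 9, 7, 1]
Visit 15 → queue [14, 12, 6, 4, 9, 7, 1]
Visit 14; enqueue 10 → queue [12, 6, 4, 9, 7, 1, 10]
Visit 12 → queue [6, 4, 9, 7, 1, 10]
Visit 6; enqueue 2 → queue [4, 9, 7, 1, 10, 2]
Visit 4 → queue [9, 7, 1, 10, 2]
Visit 9 → queue [7, 1, 10, 2]
Visit 7 → queue [1, 10, 2]
Visit 1 → queue [10, 2]
Visit 10 → queue [2]
Visit 2 → queue []

5 -> 16 -> 13 -> 11 -> 8 -> 3 -> 15 -> 14 -> 12 -> 6 -> 4 -> 9 -> 7 -> 1 -> 10 -> 2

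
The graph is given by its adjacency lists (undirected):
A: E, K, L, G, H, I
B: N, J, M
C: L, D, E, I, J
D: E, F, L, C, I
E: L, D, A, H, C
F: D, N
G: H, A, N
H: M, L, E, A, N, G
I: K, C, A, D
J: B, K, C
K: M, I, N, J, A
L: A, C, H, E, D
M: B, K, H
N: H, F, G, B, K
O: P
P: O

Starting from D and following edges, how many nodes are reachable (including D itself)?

BFS from D visits: D, C, E, F, I, L, J, A, H, N, K, B, G, M
Reachable nodes: 14 of 16 total.

14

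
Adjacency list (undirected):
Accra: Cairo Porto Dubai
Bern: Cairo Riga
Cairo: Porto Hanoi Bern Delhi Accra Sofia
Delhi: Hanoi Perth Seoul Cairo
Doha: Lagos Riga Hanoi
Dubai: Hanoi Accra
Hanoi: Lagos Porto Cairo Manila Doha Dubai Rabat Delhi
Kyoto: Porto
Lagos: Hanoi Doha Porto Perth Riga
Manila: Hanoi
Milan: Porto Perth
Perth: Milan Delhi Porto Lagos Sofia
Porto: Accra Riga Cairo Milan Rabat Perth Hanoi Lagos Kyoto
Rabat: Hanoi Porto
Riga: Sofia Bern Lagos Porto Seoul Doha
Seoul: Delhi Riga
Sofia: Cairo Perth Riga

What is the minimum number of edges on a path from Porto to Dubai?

Level 0: Porto
Level 1: Accra, Cairo, Hanoi, Kyoto, Lagos, Milan, Perth, Rabat, Riga
Level 2: Bern, Delhi, Doha, Dubai, Manila, Seoul, Sofia
Dubai first appears at level 2.

2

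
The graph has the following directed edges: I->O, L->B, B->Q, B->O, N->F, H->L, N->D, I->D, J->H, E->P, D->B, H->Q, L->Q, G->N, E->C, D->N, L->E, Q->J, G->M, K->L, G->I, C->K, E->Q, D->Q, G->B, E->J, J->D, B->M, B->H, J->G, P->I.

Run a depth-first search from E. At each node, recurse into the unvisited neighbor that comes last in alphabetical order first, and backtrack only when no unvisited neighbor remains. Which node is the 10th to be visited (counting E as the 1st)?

N

Visit E
E → Q
Q → J
J → H
H → L
L → B
B → O
B → M
J → G
G → N
N → F
N → D
G → I
E → P
E → C
C → K

Visit order: E, Q, J, H, L, B, O, M, G, N, F, D, I, P, C, K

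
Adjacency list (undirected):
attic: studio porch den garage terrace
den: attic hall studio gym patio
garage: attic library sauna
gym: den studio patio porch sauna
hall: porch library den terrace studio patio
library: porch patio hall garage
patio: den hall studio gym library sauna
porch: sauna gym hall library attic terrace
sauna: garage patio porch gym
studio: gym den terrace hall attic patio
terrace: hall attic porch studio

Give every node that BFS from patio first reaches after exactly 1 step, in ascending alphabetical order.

den, gym, hall, library, sauna, studio

Level 0: patio
Level 1: den, gym, hall, library, sauna, studio
Level 2: attic, garage, porch, terrace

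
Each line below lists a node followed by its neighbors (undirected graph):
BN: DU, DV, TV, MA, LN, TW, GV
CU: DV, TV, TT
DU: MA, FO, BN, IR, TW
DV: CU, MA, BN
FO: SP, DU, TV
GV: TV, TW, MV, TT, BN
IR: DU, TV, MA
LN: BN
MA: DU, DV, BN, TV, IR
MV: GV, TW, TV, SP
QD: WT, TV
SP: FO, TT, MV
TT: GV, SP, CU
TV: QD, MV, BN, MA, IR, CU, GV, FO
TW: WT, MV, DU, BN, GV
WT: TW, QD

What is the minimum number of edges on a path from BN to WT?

2

Level 0: BN
Level 1: DU, DV, GV, LN, MA, TV, TW
Level 2: CU, FO, IR, MV, QD, TT, WT
Level 3: SP
WT first appears at level 2.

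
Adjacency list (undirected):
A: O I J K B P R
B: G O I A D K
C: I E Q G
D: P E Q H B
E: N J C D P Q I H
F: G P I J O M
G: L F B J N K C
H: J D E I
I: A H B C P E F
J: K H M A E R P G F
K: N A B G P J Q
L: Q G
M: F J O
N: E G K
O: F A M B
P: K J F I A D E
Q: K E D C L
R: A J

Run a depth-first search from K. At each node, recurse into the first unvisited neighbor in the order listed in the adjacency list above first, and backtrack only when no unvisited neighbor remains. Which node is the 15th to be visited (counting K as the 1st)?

Visit K
K → N
N → E
E → J
J → H
H → D
D → P
P → F
F → G
G → L
L → Q
Q → C
C → I
I → A
A → O
O → M
O → B
A → R

Visit order: K, N, E, J, H, D, P, F, G, L, Q, C, I, A, O, M, B, R

O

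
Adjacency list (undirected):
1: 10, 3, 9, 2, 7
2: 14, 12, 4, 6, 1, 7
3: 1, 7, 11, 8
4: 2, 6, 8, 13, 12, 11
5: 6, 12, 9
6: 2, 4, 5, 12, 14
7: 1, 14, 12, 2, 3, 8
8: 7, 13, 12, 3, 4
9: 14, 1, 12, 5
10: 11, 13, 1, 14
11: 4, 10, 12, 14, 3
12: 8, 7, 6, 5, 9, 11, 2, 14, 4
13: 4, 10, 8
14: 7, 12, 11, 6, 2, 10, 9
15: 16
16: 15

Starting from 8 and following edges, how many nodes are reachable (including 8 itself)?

BFS from 8 visits: 8, 3, 4, 7, 12, 13, 1, 11, 2, 6, 14, 5, 9, 10
Reachable nodes: 14 of 16 total.

14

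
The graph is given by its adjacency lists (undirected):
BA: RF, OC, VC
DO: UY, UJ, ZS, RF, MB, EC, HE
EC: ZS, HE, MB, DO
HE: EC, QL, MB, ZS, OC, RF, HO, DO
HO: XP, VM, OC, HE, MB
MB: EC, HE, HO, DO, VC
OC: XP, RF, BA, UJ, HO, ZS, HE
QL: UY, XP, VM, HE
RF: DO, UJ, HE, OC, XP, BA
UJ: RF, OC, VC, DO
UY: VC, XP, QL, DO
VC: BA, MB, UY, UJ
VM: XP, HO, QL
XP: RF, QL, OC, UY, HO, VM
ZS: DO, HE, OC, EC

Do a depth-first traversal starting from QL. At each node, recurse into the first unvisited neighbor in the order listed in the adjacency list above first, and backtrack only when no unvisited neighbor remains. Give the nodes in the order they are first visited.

Visit QL
QL → UY
UY → VC
VC → BA
BA → RF
RF → DO
DO → UJ
UJ → OC
OC → XP
XP → HO
HO → VM
HO → HE
HE → EC
EC → ZS
EC → MB

QL, UY, VC, BA, RF, DO, UJ, OC, XP, HO, VM, HE, EC, ZS, MB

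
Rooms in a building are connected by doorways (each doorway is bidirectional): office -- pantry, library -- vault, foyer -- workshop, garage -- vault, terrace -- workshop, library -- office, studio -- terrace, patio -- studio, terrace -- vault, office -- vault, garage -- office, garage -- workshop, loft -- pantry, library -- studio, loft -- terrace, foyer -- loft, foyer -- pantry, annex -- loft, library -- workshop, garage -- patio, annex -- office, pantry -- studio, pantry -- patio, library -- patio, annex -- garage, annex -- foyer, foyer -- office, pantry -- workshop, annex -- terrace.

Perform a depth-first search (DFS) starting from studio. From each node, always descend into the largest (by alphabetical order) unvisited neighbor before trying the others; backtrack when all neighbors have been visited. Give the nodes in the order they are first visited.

studio -> terrace -> workshop -> pantry -> patio -> library -> vault -> office -> garage -> annex -> loft -> foyer

Visit studio
studio → terrace
terrace → workshop
workshop → pantry
pantry → patio
patio → library
library → vault
vault → office
office → garage
garage → annex
annex → loft
loft → foyer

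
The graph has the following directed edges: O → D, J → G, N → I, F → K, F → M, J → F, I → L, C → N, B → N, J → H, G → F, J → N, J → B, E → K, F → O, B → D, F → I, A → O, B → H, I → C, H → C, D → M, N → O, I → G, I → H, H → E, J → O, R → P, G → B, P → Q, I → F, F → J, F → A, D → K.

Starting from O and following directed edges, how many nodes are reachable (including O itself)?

4

BFS from O visits: O, D, K, M
Reachable nodes: 4 of 18 total.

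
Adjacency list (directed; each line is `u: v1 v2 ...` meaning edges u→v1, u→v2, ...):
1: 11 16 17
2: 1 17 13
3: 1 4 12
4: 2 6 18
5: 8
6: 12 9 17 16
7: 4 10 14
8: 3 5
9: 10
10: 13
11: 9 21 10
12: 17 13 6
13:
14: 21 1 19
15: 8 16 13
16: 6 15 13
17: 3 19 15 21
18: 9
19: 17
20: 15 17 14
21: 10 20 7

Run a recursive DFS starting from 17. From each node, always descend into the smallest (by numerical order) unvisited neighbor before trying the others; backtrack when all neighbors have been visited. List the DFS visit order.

Visit 17
17 → 3
3 → 1
1 → 11
11 → 9
9 → 10
10 → 13
11 → 21
21 → 7
7 → 4
4 → 2
4 → 6
6 → 12
6 → 16
16 → 15
15 → 8
8 → 5
4 → 18
7 → 14
14 → 19
21 → 20

17, 3, 1, 11, 9, 10, 13, 21, 7, 4, 2, 6, 12, 16, 15, 8, 5, 18, 14, 19, 20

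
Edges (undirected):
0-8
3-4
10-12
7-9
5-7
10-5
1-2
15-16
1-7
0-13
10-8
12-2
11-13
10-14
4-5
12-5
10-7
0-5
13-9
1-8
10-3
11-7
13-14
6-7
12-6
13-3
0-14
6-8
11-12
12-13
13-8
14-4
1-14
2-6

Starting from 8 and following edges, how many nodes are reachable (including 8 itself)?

BFS from 8 visits: 8, 0, 1, 6, 10, 13, 5, 14, 2, 7, 12, 3, 9, 11, 4
Reachable nodes: 15 of 17 total.

15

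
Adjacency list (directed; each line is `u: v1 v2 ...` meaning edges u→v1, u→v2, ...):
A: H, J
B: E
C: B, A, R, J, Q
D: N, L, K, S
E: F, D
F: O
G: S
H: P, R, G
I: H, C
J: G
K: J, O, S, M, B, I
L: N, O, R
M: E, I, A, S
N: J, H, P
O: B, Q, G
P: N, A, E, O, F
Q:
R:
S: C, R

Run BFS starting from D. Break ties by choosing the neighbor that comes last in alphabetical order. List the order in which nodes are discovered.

D, S, N, L, K, R, C, P, J, H, O, M, I, B, Q, A, F, E, G

Visit D; enqueue S, N, L, K → queue [S, N, L, K]
Visit S; enqueue R, C → queue [N, L, K, R, C]
Visit N; enqueue P, J, H → queue [L, K, R, C, P, J, H]
Visit L; enqueue O → queue [K, R, C, P, J, H, O]
Visit K; enqueue M, I, B → queue [R, C, P, J, H, O, M, I, B]
Visit R → queue [C, P, J, H, O, M, I, B]
Visit C; enqueue Q, A → queue [P, J, H, O, M, I, B, Q, A]
Visit P; enqueue F, E → queue [J, H, O, M, I, B, Q, A, F, E]
Visit J; enqueue G → queue [H, O, M, I, B, Q, A, F, E, G]
Visit H → queue [O, M, I, B, Q, A, F, E, G]
Visit O → queue [M, I, B, Q, A, F, E, G]
Visit M → queue [I, B, Q, A, F, E, G]
Visit I → queue [B, Q, A, F, E, G]
Visit B → queue [Q, A, F, E, G]
Visit Q → queue [A, F, E, G]
Visit A → queue [F, E, G]
Visit F → queue [E, G]
Visit E → queue [G]
Visit G → queue []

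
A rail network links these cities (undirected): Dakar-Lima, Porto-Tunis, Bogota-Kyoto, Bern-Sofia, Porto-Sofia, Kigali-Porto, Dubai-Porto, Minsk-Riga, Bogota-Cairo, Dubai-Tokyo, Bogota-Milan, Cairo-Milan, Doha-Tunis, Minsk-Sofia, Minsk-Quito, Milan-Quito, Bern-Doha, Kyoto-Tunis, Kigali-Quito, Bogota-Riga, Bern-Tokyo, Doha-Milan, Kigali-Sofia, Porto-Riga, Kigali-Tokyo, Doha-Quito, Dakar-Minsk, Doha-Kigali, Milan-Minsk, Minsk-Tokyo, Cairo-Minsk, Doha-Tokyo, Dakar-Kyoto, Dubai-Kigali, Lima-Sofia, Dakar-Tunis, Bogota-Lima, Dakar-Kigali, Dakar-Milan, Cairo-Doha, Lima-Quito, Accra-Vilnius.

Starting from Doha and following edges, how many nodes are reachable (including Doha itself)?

BFS from Doha visits: Doha, Bern, Cairo, Kigali, Milan, Quito, Tokyo, Tunis, Sofia, Bogota, Minsk, Dakar, Dubai, Porto, Lima, Kyoto, Riga
Reachable nodes: 17 of 19 total.

17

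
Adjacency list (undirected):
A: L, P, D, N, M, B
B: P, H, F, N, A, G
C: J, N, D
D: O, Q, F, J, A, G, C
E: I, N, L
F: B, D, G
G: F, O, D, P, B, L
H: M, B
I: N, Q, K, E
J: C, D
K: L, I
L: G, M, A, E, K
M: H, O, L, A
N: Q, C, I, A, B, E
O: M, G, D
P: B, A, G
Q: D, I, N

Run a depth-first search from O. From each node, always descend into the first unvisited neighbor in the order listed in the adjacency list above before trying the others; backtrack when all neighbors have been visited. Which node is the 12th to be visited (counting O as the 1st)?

I

Visit O
O → M
M → H
H → B
B → P
P → A
A → L
L → G
G → F
F → D
D → Q
Q → I
I → N
N → C
C → J
N → E
I → K

Visit order: O, M, H, B, P, A, L, G, F, D, Q, I, N, C, J, E, K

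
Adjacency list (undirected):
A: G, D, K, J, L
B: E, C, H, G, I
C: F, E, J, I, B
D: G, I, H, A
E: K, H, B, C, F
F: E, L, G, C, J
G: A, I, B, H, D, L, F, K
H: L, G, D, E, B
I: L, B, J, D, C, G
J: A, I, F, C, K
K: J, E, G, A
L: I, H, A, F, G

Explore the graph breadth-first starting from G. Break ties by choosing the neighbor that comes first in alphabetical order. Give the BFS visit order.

Visit G; enqueue A, B, D, F, H, I, K, L → queue [A, B, D, F, H, I, K, L]
Visit A; enqueue J → queue [B, D, F, H, I, K, L, J]
Visit B; enqueue C, E → queue [D, F, H, I, K, L, J, C, E]
Visit D → queue [F, H, I, K, L, J, C, E]
Visit F → queue [H, I, K, L, J, C, E]
Visit H → queue [I, K, L, J, C, E]
Visit I → queue [K, L, J, C, E]
Visit K → queue [L, J, C, E]
Visit L → queue [J, C, E]
Visit J → queue [C, E]
Visit C → queue [E]
Visit E → queue []

G, A, B, D, F, H, I, K, L, J, C, E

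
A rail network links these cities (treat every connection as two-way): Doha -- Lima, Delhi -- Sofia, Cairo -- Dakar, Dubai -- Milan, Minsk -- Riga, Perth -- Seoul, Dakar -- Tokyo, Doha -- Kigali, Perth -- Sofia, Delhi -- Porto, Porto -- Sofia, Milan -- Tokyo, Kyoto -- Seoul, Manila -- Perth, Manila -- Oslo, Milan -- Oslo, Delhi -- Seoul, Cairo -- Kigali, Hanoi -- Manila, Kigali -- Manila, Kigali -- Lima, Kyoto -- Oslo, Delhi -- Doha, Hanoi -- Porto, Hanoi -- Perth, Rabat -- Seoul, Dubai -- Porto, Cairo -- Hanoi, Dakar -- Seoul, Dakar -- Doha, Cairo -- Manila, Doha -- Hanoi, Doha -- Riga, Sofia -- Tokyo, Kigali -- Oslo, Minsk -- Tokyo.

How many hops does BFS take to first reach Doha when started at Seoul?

2

Level 0: Seoul
Level 1: Dakar, Delhi, Kyoto, Perth, Rabat
Level 2: Cairo, Doha, Hanoi, Manila, Oslo, Porto, Sofia, Tokyo
Level 3: Dubai, Kigali, Lima, Milan, Minsk, Riga
Doha first appears at level 2.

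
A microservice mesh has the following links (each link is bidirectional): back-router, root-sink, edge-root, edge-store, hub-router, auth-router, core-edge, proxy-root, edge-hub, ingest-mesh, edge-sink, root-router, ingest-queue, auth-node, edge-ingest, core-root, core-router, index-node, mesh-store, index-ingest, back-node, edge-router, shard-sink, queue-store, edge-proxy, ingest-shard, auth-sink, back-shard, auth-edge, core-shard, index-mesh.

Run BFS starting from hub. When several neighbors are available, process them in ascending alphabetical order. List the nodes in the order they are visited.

Visit hub; enqueue edge, router → queue [edge, router]
Visit edge; enqueue auth, core, ingest, proxy, root, sink, store → queue [router, auth, core, ingest, proxy, root, sink, store]
Visit router; enqueue back → queue [auth, core, ingest, proxy, root, sink, store, back]
Visit auth; enqueue node → queue [core, ingest, proxy, root, sink, store, back, node]
Visit core; enqueue shard → queue [ingest, proxy, root, sink, store, back, node, shard]
Visit ingest; enqueue index, mesh, queue → queue [proxy, root, sink, store, back, node, shard, index, mesh, queue]
Visit proxy → queue [root, sink, store, back, node, shard, index, mesh, queue]
Visit root → queue [sink, store, back, node, shard, index, mesh, queue]
Visit sink → queue [store, back, node, shard, index, mesh, queue]
Visit store → queue [back, node, shard, index, mesh, queue]
Visit back → queue [node, shard, index, mesh, queue]
Visit node → queue [shard, index, mesh, queue]
Visit shard → queue [index, mesh, queue]
Visit index → queue [mesh, queue]
Visit mesh → queue [queue]
Visit queue → queue []

hub → edge → router → auth → core → ingest → proxy → root → sink → store → back → node → shard → index → mesh → queue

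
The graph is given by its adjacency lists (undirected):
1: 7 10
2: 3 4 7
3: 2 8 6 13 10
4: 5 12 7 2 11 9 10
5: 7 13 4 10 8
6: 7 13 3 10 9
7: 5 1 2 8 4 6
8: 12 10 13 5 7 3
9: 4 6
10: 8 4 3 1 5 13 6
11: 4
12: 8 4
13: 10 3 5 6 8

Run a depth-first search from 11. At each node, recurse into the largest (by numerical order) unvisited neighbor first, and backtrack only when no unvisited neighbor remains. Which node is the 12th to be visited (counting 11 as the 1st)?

3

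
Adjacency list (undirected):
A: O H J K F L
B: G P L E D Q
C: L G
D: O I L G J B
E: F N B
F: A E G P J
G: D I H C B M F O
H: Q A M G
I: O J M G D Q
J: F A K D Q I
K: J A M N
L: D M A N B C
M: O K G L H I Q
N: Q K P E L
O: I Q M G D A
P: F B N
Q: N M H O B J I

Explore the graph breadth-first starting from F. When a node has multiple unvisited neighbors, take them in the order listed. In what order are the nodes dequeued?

F, A, E, G, P, J, O, H, K, L, N, B, D, I, C, M, Q

Visit F; enqueue A, E, G, P, J → queue [A, E, G, P, J]
Visit A; enqueue O, H, K, L → queue [E, G, P, J, O, H, K, L]
Visit E; enqueue N, B → queue [G, P, J, O, H, K, L, N, B]
Visit G; enqueue D, I, C, M → queue [P, J, O, H, K, L, N, B, D, I, C, M]
Visit P → queue [J, O, H, K, L, N, B, D, I, C, M]
Visit J; enqueue Q → queue [O, H, K, L, N, B, D, I, C, M, Q]
Visit O → queue [H, K, L, N, B, D, I, C, M, Q]
Visit H → queue [K, L, N, B, D, I, C, M, Q]
Visit K → queue [L, N, B, D, I, C, M, Q]
Visit L → queue [N, B, D, I, C, M, Q]
Visit N → queue [B, D, I, C, M, Q]
Visit B → queue [D, I, C, M, Q]
Visit D → queue [I, C, M, Q]
Visit I → queue [C, M, Q]
Visit C → queue [M, Q]
Visit M → queue [Q]
Visit Q → queue []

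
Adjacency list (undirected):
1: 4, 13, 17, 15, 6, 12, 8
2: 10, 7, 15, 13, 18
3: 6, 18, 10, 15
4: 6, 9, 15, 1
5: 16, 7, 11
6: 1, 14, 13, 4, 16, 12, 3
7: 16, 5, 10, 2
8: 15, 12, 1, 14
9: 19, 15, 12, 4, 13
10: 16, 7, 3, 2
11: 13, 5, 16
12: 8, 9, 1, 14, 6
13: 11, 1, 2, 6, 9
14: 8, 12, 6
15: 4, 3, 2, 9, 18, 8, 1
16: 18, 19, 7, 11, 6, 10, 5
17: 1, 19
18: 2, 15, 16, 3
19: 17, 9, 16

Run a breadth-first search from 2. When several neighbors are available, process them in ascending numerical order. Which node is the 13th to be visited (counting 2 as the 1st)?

Visit 2; enqueue 7, 10, 13, 15, 18 → queue [7, 10, 13, 15, 18]
Visit 7; enqueue 5, 16 → queue [10, 13, 15, 18, 5, 16]
Visit 10; enqueue 3 → queue [13, 15, 18, 5, 16, 3]
Visit 13; enqueue 1, 6, 9, 11 → queue [15, 18, 5, 16, 3, 1, 6, 9, 11]
Visit 15; enqueue 4, 8 → queue [18, 5, 16, 3, 1, 6, 9, 11, 4, 8]
Visit 18 → queue [5, 16, 3, 1, 6, 9, 11, 4, 8]
Visit 5 → queue [16, 3, 1, 6, 9, 11, 4, 8]
Visit 16; enqueue 19 → queue [3, 1, 6, 9, 11, 4, 8, 19]
Visit 3 → queue [1, 6, 9, 11, 4, 8, 19]
Visit 1; enqueue 12, 17 → queue [6, 9, 11, 4, 8, 19, 12, 17]
Visit 6; enqueue 14 → queue [9, 11, 4, 8, 19, 12, 17, 14]
Visit 9 → queue [11, 4, 8, 19, 12, 17, 14]
Visit 11 → queue [4, 8, 19, 12, 17, 14]
Visit 4 → queue [8, 19, 12, 17, 14]
Visit 8 → queue [19, 12, 17, 14]
Visit 19 → queue [12, 17, 14]
Visit 12 → queue [17, 14]
Visit 17 → queue [14]
Visit 14 → queue []

Visit order: 2, 7, 10, 13, 15, 18, 5, 16, 3, 1, 6, 9, 11, 4, 8, 19, 12, 17, 14

11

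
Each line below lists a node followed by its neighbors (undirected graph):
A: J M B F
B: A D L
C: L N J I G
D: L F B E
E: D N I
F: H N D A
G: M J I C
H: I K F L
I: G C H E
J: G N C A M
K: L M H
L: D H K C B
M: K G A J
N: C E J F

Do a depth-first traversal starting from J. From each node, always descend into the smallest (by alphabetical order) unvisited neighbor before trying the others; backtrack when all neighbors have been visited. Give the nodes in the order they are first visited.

J A B D E I C G M K H F N L

Visit J
J → A
A → B
B → D
D → E
E → I
I → C
C → G
G → M
M → K
K → H
H → F
F → N
H → L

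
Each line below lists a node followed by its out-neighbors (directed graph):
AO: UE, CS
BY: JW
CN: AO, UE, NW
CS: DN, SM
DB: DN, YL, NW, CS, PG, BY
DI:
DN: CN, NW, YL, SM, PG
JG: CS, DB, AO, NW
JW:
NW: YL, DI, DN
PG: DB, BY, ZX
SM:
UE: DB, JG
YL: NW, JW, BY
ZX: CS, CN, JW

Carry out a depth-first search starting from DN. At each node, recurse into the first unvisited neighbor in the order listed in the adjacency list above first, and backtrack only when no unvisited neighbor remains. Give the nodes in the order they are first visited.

Visit DN
DN → CN
CN → AO
AO → UE
UE → DB
DB → YL
YL → NW
NW → DI
YL → JW
YL → BY
DB → CS
CS → SM
DB → PG
PG → ZX
UE → JG

DN → CN → AO → UE → DB → YL → NW → DI → JW → BY → CS → SM → PG → ZX → JG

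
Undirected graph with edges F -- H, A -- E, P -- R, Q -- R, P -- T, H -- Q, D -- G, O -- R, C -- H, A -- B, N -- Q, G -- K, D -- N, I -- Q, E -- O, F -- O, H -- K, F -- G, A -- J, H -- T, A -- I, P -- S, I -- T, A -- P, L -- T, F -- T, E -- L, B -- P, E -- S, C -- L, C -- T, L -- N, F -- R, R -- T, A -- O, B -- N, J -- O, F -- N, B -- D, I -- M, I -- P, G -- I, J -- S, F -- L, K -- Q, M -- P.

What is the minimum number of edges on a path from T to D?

Level 0: T
Level 1: C, F, H, I, L, P, R
Level 2: A, B, E, G, K, M, N, O, Q, S
Level 3: D, J
D first appears at level 3.

3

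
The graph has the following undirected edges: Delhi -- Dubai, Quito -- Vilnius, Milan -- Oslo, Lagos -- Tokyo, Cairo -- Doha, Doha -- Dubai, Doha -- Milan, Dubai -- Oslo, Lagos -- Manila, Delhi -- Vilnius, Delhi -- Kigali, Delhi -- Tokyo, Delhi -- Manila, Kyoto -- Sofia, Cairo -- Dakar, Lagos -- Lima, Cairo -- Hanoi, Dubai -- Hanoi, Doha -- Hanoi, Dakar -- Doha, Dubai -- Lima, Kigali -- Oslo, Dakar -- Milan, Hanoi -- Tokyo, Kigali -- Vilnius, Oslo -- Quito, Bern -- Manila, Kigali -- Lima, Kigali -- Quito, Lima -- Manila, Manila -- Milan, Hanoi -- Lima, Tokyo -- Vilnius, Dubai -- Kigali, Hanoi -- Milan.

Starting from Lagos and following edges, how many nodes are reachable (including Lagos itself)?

BFS from Lagos visits: Lagos, Lima, Manila, Tokyo, Dubai, Hanoi, Kigali, Bern, Delhi, Milan, Vilnius, Doha, Oslo, Cairo, Quito, Dakar
Reachable nodes: 16 of 18 total.

16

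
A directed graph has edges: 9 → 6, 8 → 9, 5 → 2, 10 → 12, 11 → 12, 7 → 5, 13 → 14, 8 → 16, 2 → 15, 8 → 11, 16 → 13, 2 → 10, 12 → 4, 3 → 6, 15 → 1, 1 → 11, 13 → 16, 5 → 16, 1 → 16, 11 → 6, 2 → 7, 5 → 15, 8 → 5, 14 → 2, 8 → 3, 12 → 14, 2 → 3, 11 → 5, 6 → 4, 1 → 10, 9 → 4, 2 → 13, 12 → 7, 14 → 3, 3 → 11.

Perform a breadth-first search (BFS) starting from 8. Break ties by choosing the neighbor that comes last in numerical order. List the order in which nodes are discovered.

Visit 8; enqueue 16, 11, 9, 5, 3 → queue [16, 11, 9, 5, 3]
Visit 16; enqueue 13 → queue [11, 9, 5, 3, 13]
Visit 11; enqueue 12, 6 → queue [9, 5, 3, 13, 12, 6]
Visit 9; enqueue 4 → queue [5, 3, 13, 12, 6, 4]
Visit 5; enqueue 15, 2 → queue [3, 13, 12, 6, 4, 15, 2]
Visit 3 → queue [13, 12, 6, 4, 15, 2]
Visit 13; enqueue 14 → queue [12, 6, 4, 15, 2, 14]
Visit 12; enqueue 7 → queue [6, 4, 15, 2, 14, 7]
Visit 6 → queue [4, 15, 2, 14, 7]
Visit 4 → queue [15, 2, 14, 7]
Visit 15; enqueue 1 → queue [2, 14, 7, 1]
Visit 2; enqueue 10 → queue [14, 7, 1, 10]
Visit 14 → queue [7, 1, 10]
Visit 7 → queue [1, 10]
Visit 1 → queue [10]
Visit 10 → queue []

8, 16, 11, 9, 5, 3, 13, 12, 6, 4, 15, 2, 14, 7, 1, 10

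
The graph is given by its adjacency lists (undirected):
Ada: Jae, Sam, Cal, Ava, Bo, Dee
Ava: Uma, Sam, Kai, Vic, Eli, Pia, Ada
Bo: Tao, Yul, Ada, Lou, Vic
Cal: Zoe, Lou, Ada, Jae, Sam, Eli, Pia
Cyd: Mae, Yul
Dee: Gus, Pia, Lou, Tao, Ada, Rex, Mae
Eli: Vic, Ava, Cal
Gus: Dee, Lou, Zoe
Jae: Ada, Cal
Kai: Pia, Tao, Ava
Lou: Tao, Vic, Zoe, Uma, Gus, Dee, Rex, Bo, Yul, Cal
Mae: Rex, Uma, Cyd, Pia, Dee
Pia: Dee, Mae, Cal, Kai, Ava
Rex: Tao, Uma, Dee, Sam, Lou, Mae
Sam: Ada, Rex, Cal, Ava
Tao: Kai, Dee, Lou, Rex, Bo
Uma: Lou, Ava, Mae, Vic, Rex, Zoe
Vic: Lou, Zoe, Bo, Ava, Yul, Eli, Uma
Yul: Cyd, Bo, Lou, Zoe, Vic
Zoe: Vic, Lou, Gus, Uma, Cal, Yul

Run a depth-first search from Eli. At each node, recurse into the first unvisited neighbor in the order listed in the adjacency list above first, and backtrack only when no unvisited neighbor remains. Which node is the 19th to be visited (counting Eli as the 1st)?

Mae

Visit Eli
Eli → Vic
Vic → Lou
Lou → Tao
Tao → Kai
Kai → Pia
Pia → Dee
Dee → Gus
Gus → Zoe
Zoe → Uma
Uma → Ava
Ava → Sam
Sam → Ada
Ada → Jae
Jae → Cal
Ada → Bo
Bo → Yul
Yul → Cyd
Cyd → Mae
Mae → Rex

Visit order: Eli, Vic, Lou, Tao, Kai, Pia, Dee, Gus, Zoe, Uma, Ava, Sam, Ada, Jae, Cal, Bo, Yul, Cyd, Mae, Rex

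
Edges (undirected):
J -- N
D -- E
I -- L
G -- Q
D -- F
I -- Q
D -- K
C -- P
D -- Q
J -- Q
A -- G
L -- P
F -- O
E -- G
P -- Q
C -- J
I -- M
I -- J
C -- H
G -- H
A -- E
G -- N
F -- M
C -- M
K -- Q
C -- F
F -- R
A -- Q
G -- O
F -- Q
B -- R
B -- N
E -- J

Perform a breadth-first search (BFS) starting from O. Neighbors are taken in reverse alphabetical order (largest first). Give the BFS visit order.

Visit O; enqueue G, F → queue [G, F]
Visit G; enqueue Q, N, H, E, A → queue [F, Q, N, H, E, A]
Visit F; enqueue R, M, D, C → queue [Q, N, H, E, A, R, M, D, C]
Visit Q; enqueue P, K, J, I → queue [N, H, E, A, R, M, D, C, P, K, J, I]
Visit N; enqueue B → queue [H, E, A, R, M, D, C, P, K, J, I, B]
Visit H → queue [E, A, R, M, D, C, P, K, J, I, B]
Visit E → queue [A, R, M, D, C, P, K, J, I, B]
Visit A → queue [R, M, D, C, P, K, J, I, B]
Visit R → queue [M, D, C, P, K, J, I, B]
Visit M → queue [D, C, P, K, J, I, B]
Visit D → queue [C, P, K, J, I, B]
Visit C → queue [P, K, J, I, B]
Visit P; enqueue L → queue [K, J, I, B, L]
Visit K → queue [J, I, B, L]
Visit J → queue [I, B, L]
Visit I → queue [B, L]
Visit B → queue [L]
Visit L → queue []

O, G, F, Q, N, H, E, A, R, M, D, C, P, K, J, I, B, L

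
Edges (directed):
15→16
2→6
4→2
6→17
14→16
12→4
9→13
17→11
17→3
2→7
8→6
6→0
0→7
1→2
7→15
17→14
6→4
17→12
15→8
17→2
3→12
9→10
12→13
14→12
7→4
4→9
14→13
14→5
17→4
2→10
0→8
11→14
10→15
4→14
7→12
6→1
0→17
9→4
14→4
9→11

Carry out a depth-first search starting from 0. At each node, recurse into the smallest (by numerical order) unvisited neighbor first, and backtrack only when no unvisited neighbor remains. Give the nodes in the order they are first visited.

Visit 0
0 → 7
7 → 4
4 → 2
2 → 6
6 → 1
6 → 17
17 → 3
3 → 12
12 → 13
17 → 11
11 → 14
14 → 5
14 → 16
2 → 10
10 → 15
15 → 8
4 → 9

0 7 4 2 6 1 17 3 12 13 11 14 5 16 10 15 8 9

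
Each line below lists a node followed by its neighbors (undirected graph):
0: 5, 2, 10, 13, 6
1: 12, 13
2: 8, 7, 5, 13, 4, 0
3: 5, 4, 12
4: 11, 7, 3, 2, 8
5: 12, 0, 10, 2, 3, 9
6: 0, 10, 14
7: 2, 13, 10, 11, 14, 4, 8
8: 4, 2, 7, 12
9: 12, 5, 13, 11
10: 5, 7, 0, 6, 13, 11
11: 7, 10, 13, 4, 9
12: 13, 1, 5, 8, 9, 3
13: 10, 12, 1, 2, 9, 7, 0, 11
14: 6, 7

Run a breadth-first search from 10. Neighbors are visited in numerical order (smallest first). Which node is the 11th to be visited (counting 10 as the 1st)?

Visit 10; enqueue 0, 5, 6, 7, 11, 13 → queue [0, 5, 6, 7, 11, 13]
Visit 0; enqueue 2 → queue [5, 6, 7, 11, 13, 2]
Visit 5; enqueue 3, 9, 12 → queue [6, 7, 11, 13, 2, 3, 9, 12]
Visit 6; enqueue 14 → queue [7, 11, 13, 2, 3, 9, 12, 14]
Visit 7; enqueue 4, 8 → queue [11, 13, 2, 3, 9, 12, 14, 4, 8]
Visit 11 → queue [13, 2, 3, 9, 12, 14, 4, 8]
Visit 13; enqueue 1 → queue [2, 3, 9, 12, 14, 4, 8, 1]
Visit 2 → queue [3, 9, 12, 14, 4, 8, 1]
Visit 3 → queue [9, 12, 14, 4, 8, 1]
Visit 9 → queue [12, 14, 4, 8, 1]
Visit 12 → queue [14, 4, 8, 1]
Visit 14 → queue [4, 8, 1]
Visit 4 → queue [8, 1]
Visit 8 → queue [1]
Visit 1 → queue []

Visit order: 10, 0, 5, 6, 7, 11, 13, 2, 3, 9, 12, 14, 4, 8, 1

12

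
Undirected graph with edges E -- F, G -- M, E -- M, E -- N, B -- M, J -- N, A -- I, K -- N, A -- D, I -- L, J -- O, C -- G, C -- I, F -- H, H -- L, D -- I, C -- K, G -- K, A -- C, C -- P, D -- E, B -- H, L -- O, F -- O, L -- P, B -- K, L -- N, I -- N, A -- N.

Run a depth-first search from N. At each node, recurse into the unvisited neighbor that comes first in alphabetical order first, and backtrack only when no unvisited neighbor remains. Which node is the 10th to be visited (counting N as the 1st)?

Visit N
N → A
A → C
C → G
G → K
K → B
B → H
H → F
F → E
E → D
D → I
I → L
L → O
O → J
L → P
E → M

Visit order: N, A, C, G, K, B, H, F, E, D, I, L, O, J, P, M

D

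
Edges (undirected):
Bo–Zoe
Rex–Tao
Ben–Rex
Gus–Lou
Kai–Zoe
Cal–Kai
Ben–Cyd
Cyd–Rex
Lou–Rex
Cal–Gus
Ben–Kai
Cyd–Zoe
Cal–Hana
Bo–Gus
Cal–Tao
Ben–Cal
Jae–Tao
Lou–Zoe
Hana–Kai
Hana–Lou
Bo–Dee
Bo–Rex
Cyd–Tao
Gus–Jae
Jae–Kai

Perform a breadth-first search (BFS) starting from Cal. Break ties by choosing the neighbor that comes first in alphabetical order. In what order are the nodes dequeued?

Cal Ben Gus Hana Kai Tao Cyd Rex Bo Jae Lou Zoe Dee

Visit Cal; enqueue Ben, Gus, Hana, Kai, Tao → queue [Ben, Gus, Hana, Kai, Tao]
Visit Ben; enqueue Cyd, Rex → queue [Gus, Hana, Kai, Tao, Cyd, Rex]
Visit Gus; enqueue Bo, Jae, Lou → queue [Hana, Kai, Tao, Cyd, Rex, Bo, Jae, Lou]
Visit Hana → queue [Kai, Tao, Cyd, Rex, Bo, Jae, Lou]
Visit Kai; enqueue Zoe → queue [Tao, Cyd, Rex, Bo, Jae, Lou, Zoe]
Visit Tao → queue [Cyd, Rex, Bo, Jae, Lou, Zoe]
Visit Cyd → queue [Rex, Bo, Jae, Lou, Zoe]
Visit Rex → queue [Bo, Jae, Lou, Zoe]
Visit Bo; enqueue Dee → queue [Jae, Lou, Zoe, Dee]
Visit Jae → queue [Lou, Zoe, Dee]
Visit Lou → queue [Zoe, Dee]
Visit Zoe → queue [Dee]
Visit Dee → queue []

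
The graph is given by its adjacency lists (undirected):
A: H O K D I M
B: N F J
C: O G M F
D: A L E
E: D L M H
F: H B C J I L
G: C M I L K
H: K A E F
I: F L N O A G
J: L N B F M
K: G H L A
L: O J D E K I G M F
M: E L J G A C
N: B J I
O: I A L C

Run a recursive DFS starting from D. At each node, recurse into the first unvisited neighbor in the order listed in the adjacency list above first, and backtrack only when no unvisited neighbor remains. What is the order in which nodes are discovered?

D, A, H, K, G, C, O, I, F, B, N, J, L, E, M

Visit D
D → A
A → H
H → K
K → G
G → C
C → O
O → I
I → F
F → B
B → N
N → J
J → L
L → E
E → M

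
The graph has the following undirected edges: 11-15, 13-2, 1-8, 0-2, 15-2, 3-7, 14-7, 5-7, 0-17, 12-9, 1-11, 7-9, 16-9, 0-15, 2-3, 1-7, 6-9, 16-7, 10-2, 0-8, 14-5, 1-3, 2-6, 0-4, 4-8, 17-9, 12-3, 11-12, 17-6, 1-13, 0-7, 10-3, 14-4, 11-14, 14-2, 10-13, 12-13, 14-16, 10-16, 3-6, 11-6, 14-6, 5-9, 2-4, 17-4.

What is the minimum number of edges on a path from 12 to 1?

Level 0: 12
Level 1: 3, 9, 11, 13
Level 2: 1, 2, 5, 6, 7, 10, 14, 15, 16, 17
Level 3: 0, 4, 8
1 first appears at level 2.

2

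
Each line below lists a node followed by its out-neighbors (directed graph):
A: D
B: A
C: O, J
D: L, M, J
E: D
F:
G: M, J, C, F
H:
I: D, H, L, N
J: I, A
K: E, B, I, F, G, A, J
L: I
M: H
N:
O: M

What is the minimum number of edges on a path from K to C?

2

Level 0: K
Level 1: A, B, E, F, G, I, J
Level 2: C, D, H, L, M, N
Level 3: O
C first appears at level 2.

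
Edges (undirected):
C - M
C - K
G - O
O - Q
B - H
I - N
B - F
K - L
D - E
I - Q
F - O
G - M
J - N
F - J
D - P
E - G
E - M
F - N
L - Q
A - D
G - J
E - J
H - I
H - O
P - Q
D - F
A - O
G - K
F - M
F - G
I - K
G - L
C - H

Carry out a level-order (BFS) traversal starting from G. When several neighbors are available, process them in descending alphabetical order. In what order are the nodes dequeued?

Visit G; enqueue O, M, L, K, J, F, E → queue [O, M, L, K, J, F, E]
Visit O; enqueue Q, H, A → queue [M, L, K, J, F, E, Q, H, A]
Visit M; enqueue C → queue [L, K, J, F, E, Q, H, A, C]
Visit L → queue [K, J, F, E, Q, H, A, C]
Visit K; enqueue I → queue [J, F, E, Q, H, A, C, I]
Visit J; enqueue N → queue [F, E, Q, H, A, C, I, N]
Visit F; enqueue D, B → queue [E, Q, H, A, C, I, N, D, B]
Visit E → queue [Q, H, A, C, I, N, D, B]
Visit Q; enqueue P → queue [H, A, C, I, N, D, B, P]
Visit H → queue [A, C, I, N, D, B, P]
Visit A → queue [C, I, N, D, B, P]
Visit C → queue [I, N, D, B, P]
Visit I → queue [N, D, B, P]
Visit N → queue [D, B, P]
Visit D → queue [B, P]
Visit B → queue [P]
Visit P → queue []

G → O → M → L → K → J → F → E → Q → H → A → C → I → N → D → B → P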